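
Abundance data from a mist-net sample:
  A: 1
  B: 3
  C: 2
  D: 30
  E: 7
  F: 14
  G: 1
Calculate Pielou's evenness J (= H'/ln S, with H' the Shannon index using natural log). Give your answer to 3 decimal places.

Total N = 1+3+2+30+7+14+1 = 58, so the proportions are 0.01724, 0.05172, 0.03448, 0.51724, 0.12069, 0.24138, 0.01724 (working shown to 5 dp, full precision carried).
H' = −Σ pᵢ ln pᵢ = −((-0.07001) + (-0.15320) + (-0.11611) + (-0.34099) + (-0.25520) + (-0.34309) + (-0.07001)) = 1.34861.
With S = 7 species, ln S = 1.94591, so J = 1.34861/1.94591 = 0.69305, i.e. 0.693 to 3 decimal places.

0.693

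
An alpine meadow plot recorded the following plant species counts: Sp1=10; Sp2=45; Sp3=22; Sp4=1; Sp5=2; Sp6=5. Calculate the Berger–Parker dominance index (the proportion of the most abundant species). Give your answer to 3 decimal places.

Total N = 10+45+22+1+2+5 = 85, so the proportions are 0.11765, 0.52941, 0.25882, 0.01176, 0.02353, 0.05882 (working shown to 5 dp, full precision carried).
The largest proportion is 0.52941, i.e. d = 0.529 to 3 decimal places.

0.529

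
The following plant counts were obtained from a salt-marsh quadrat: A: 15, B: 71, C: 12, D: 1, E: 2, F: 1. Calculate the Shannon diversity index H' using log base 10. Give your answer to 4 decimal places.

Total N = 15+71+12+1+2+1 = 102, so the proportions are 0.147059, 0.696078, 0.117647, 0.009804, 0.019608, 0.009804 (working shown to 6 dp, full precision carried).
Each pᵢ log₁₀ pᵢ term: 0.147059×(-0.832509)=-0.122428, 0.696078×(-0.157342)=-0.109522, 0.117647×(-0.929419)=-0.109343, 0.009804×(-2.008600)=-0.019692, 0.019608×(-1.707570)=-0.033482, 0.009804×(-2.008600)=-0.019692.
Sum = -0.414160, so H' = 0.4142.

0.4142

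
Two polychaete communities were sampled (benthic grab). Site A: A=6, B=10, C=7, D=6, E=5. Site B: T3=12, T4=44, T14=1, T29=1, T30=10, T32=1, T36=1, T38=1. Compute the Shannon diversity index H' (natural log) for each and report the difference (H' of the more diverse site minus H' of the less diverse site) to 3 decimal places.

0.406

Site A: N=34, proportions 0.176471, 0.294118, 0.205882, 0.176471, 0.147059, giving H' = 1.579433 (working shown to 6 dp, full precision carried).
Site B: N=71, proportions 0.169014, 0.619718, 0.014085, 0.014085, 0.140845, 0.014085, 0.014085, 0.014085, giving H' = 1.173256.
Difference = |1.579433 − 1.173256| = 0.406177, i.e. 0.406 to 3 decimal places.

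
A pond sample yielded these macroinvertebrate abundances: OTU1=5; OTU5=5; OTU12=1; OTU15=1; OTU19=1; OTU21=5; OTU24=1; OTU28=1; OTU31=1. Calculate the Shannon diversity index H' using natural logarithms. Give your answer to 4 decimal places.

Total N = 5+5+1+1+1+5+1+1+1 = 21, so the proportions are 0.238095, 0.238095, 0.047619, 0.047619, 0.047619, 0.238095, 0.047619, 0.047619, 0.047619 (working shown to 6 dp, full precision carried).
Each pᵢ ln pᵢ term: 0.238095×(-1.435085)=-0.341687, 0.238095×(-1.435085)=-0.341687, 0.047619×(-3.044522)=-0.144977, 0.047619×(-3.044522)=-0.144977, 0.047619×(-3.044522)=-0.144977, 0.238095×(-1.435085)=-0.341687, 0.047619×(-3.044522)=-0.144977, 0.047619×(-3.044522)=-0.144977, 0.047619×(-3.044522)=-0.144977.
Sum = -1.894924, so H' = 1.8949.

1.8949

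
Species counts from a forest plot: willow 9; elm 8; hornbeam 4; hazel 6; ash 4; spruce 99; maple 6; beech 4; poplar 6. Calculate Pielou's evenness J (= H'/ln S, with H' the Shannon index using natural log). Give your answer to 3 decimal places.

0.584

Total N = 9+8+4+6+4+99+6+4+6 = 146, so the proportions are 0.06164, 0.05479, 0.0274, 0.0411, 0.0274, 0.67808, 0.0411, 0.0274, 0.0411 (working shown to 5 dp, full precision carried).
H' = −Σ pᵢ ln pᵢ = −((-0.17176) + (-0.15913) + (-0.09856) + (-0.13117) + (-0.09856) + (-0.26343) + (-0.13117) + (-0.09856) + (-0.13117)) = 1.28351.
With S = 9 species, ln S = 2.19722, so J = 1.28351/2.19722 = 0.58415, i.e. 0.584 to 3 decimal places.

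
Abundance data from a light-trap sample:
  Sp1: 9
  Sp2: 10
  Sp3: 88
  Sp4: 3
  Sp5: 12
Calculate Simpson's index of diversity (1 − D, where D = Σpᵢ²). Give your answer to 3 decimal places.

Total N = 9+10+88+3+12 = 122, so the proportions are 0.07377, 0.08197, 0.72131, 0.02459, 0.09836 (working shown to 5 dp, full precision carried).
D = 0.07377² + 0.08197² + 0.72131² + 0.02459² + 0.09836² = 0.00544 + 0.00672 + 0.52029 + 0.00060 + 0.00967 = 0.54273.
So 1 − D = 0.45727, i.e. 0.457 to 3 decimal places.

0.457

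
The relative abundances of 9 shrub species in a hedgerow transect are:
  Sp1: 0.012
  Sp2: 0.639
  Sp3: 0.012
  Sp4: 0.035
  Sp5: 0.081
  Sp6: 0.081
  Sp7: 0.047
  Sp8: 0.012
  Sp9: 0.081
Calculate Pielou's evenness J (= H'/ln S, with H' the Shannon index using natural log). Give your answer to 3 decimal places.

0.599

H' = −Σ pᵢ ln pᵢ = −((-0.05307) + (-0.28618) + (-0.05307) + (-0.11733) + (-0.20358) + (-0.20358) + (-0.14371) + (-0.05307) + (-0.20358)) = 1.31717 (working shown to 5 dp, full precision carried).
With S = 9 species, ln S = 2.19722, so J = 1.31717/2.19722 = 0.59947, i.e. 0.599 to 3 decimal places.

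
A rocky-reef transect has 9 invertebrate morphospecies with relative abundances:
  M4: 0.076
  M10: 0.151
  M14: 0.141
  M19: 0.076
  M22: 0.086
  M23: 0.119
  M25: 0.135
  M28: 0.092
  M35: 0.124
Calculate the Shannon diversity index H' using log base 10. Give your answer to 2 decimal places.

0.94

Each pᵢ log₁₀ pᵢ term (working shown to 4 dp, full precision carried): 0.076×(-1.1192)=-0.0851, 0.151×(-0.8210)=-0.1240, 0.141×(-0.8508)=-0.1200, 0.076×(-1.1192)=-0.0851, 0.086×(-1.0655)=-0.0916, 0.119×(-0.9245)=-0.1100, 0.135×(-0.8697)=-0.1174, 0.092×(-1.0362)=-0.0953, 0.124×(-0.9066)=-0.1124.
Sum = -0.9408, so H' = 0.94.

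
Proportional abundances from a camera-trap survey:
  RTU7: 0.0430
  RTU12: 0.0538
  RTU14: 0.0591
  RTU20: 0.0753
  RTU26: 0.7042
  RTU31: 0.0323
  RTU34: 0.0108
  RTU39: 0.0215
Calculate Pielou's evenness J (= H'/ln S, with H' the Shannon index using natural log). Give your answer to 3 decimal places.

H' = −Σ pᵢ ln pᵢ = −((-0.13530) + (-0.15723) + (-0.16717) + (-0.19475) + (-0.24696) + (-0.11088) + (-0.04890) + (-0.08255)) = 1.14374 (working shown to 5 dp, full precision carried).
With S = 8 species, ln S = 2.07944, so J = 1.14374/2.07944 = 0.55002, i.e. 0.550 to 3 decimal places.

0.550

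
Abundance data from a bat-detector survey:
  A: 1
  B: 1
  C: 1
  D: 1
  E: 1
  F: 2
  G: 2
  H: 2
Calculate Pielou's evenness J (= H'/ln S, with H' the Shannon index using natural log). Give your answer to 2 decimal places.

0.97

Total N = 1+1+1+1+1+2+2+2 = 11, so the proportions are 0.0909, 0.0909, 0.0909, 0.0909, 0.0909, 0.1818, 0.1818, 0.1818 (working shown to 4 dp, full precision carried).
H' = −Σ pᵢ ln pᵢ = −((-0.2180) + (-0.2180) + (-0.2180) + (-0.2180) + (-0.2180) + (-0.3100) + (-0.3100) + (-0.3100)) = 2.0198.
With S = 8 species, ln S = 2.0794, so J = 2.0198/2.0794 = 0.9713, i.e. 0.97 to 2 decimal places.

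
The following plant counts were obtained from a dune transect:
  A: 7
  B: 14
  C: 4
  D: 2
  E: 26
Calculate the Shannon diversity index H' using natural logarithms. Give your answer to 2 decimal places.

1.29

Total N = 7+14+4+2+26 = 53, so the proportions are 0.1321, 0.2642, 0.0755, 0.0377, 0.4906 (working shown to 4 dp, full precision carried).
Each pᵢ ln pᵢ term: 0.1321×(-2.0244)=-0.2674, 0.2642×(-1.3312)=-0.3516, 0.0755×(-2.5840)=-0.1950, 0.0377×(-3.2771)=-0.1237, 0.4906×(-0.7122)=-0.3494.
Sum = -1.2871, so H' = 1.29.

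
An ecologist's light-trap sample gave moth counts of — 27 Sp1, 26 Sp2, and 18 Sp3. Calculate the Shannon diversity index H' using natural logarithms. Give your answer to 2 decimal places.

1.08

Total N = 27+26+18 = 71, so the proportions are 0.3803, 0.3662, 0.2535 (working shown to 4 dp, full precision carried).
Each pᵢ ln pᵢ term: 0.3803×(-0.9668)=-0.3677, 0.3662×(-1.0046)=-0.3679, 0.2535×(-1.3723)=-0.3479.
Sum = -1.0835, so H' = 1.08.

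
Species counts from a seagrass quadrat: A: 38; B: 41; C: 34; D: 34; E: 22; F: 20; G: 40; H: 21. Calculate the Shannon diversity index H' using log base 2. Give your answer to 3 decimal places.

2.947

Total N = 38+41+34+34+22+20+40+21 = 250, so the proportions are 0.152, 0.164, 0.136, 0.136, 0.088, 0.08, 0.16, 0.084 (working shown to 5 dp, full precision carried).
Each pᵢ log₂ pᵢ term: 0.152×(-2.71786)=-0.41311, 0.164×(-2.60823)=-0.42775, 0.136×(-2.87832)=-0.39145, 0.136×(-2.87832)=-0.39145, 0.088×(-3.50635)=-0.30856, 0.08×(-3.64386)=-0.29151, 0.16×(-2.64386)=-0.42302, 0.084×(-3.57347)=-0.30017.
Sum = -2.94702, so H' = 2.947.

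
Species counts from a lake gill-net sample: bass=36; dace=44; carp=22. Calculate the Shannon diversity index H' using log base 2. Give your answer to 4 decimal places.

Total N = 36+44+22 = 102, so the proportions are 0.352941, 0.431373, 0.215686 (working shown to 6 dp, full precision carried).
Each pᵢ log₂ pᵢ term: 0.352941×(-1.502500)=-0.530294, 0.431373×(-1.212994)=-0.523252, 0.215686×(-2.212994)=-0.477312.
Sum = -1.530859, so H' = 1.5309.

1.5309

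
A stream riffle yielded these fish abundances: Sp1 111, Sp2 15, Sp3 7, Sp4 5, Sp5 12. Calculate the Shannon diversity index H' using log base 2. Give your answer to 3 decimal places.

Total N = 111+15+7+5+12 = 150, so the proportions are 0.74, 0.1, 0.04667, 0.03333, 0.08 (working shown to 5 dp, full precision carried).
Each pᵢ log₂ pᵢ term: 0.74×(-0.43440)=-0.32146, 0.1×(-3.32193)=-0.33219, 0.04667×(-4.42146)=-0.20633, 0.03333×(-4.90689)=-0.16356, 0.08×(-3.64386)=-0.29151.
Sum = -1.31506, so H' = 1.315.

1.315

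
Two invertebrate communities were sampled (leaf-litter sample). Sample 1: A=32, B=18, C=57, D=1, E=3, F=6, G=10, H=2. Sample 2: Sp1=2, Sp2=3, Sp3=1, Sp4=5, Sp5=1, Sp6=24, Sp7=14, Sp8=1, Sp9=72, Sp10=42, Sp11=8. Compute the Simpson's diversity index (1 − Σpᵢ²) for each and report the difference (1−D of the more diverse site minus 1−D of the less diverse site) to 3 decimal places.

Sample 1: N=129, proportions 0.24806, 0.13953, 0.44186, 0.00775, 0.02326, 0.04651, 0.07752, 0.0155, giving 1−D = 0.71474 (working shown to 5 dp, full precision carried).
Sample 2: N=173, proportions 0.01156, 0.01734, 0.00578, 0.0289, 0.00578, 0.13873, 0.08092, 0.00578, 0.41618, 0.24277, 0.04624, giving 1−D = 0.73855.
Difference = |0.71474 − 0.73855| = 0.02381, i.e. 0.024 to 3 decimal places.

0.024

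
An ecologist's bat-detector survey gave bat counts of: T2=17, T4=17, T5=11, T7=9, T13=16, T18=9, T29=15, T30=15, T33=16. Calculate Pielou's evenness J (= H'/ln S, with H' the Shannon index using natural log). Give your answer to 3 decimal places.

Total N = 17+17+11+9+16+9+15+15+16 = 125, so the proportions are 0.136, 0.136, 0.088, 0.072, 0.128, 0.072, 0.12, 0.12, 0.128 (working shown to 5 dp, full precision carried).
H' = −Σ pᵢ ln pᵢ = −((-0.27133) + (-0.27133) + (-0.21388) + (-0.18944) + (-0.26313) + (-0.18944) + (-0.25443) + (-0.25443) + (-0.26313)) = 2.17055.
With S = 9 species, ln S = 2.19722, so J = 2.17055/2.19722 = 0.98786, i.e. 0.988 to 3 decimal places.

0.988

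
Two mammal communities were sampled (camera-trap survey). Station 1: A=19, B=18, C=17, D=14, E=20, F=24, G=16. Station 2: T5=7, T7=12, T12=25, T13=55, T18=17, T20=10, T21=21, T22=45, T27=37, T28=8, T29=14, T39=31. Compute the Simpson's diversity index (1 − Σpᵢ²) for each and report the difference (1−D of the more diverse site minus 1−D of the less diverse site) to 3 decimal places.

0.030

Station 1: N=128, proportions 0.1484375, 0.140625, 0.1328125, 0.109375, 0.15625, 0.1875, 0.125, giving 1−D = 0.8533936 (working shown to 7 dp, full precision carried).
Station 2: N=282, proportions 0.0248227, 0.0425532, 0.0886525, 0.1950355, 0.0602837, 0.035461, 0.0744681, 0.1595745, 0.1312057, 0.0283688, 0.0496454, 0.1099291, giving 1−D = 0.8832051.
Difference = |0.8533936 − 0.8832051| = 0.0298115, i.e. 0.030 to 3 decimal places.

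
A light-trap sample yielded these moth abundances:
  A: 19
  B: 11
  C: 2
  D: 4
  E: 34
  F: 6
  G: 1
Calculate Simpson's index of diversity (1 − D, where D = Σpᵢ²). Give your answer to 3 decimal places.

0.714

Total N = 19+11+2+4+34+6+1 = 77, so the proportions are 0.24675, 0.14286, 0.02597, 0.05195, 0.44156, 0.07792, 0.01299 (working shown to 5 dp, full precision carried).
D = 0.24675² + 0.14286² + 0.02597² + 0.05195² + 0.44156² + 0.07792² + 0.01299² = 0.06089 + 0.02041 + 0.00067 + 0.00270 + 0.19497 + 0.00607 + 0.00017 = 0.28588.
So 1 − D = 0.71412, i.e. 0.714 to 3 decimal places.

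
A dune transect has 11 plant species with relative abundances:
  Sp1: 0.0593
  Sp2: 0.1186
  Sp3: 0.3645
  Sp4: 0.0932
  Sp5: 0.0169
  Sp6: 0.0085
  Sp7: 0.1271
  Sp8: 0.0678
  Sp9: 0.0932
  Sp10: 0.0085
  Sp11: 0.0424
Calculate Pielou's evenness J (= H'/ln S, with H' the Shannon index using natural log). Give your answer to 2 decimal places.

H' = −Σ pᵢ ln pᵢ = −((-0.1675) + (-0.2529) + (-0.3679) + (-0.2212) + (-0.0690) + (-0.0405) + (-0.2622) + (-0.1825) + (-0.2212) + (-0.0405) + (-0.1340)) = 1.9592 (working shown to 4 dp, full precision carried).
With S = 11 species, ln S = 2.3979, so J = 1.9592/2.3979 = 0.8171, i.e. 0.82 to 2 decimal places.

0.82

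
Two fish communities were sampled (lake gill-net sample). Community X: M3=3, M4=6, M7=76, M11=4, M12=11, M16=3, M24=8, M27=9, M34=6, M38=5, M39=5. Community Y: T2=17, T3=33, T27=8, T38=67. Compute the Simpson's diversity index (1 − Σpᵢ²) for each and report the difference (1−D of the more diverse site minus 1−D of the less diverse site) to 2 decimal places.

0.04

Community X: N=136, proportions 0.0221, 0.0441, 0.5588, 0.0294, 0.0809, 0.0221, 0.0588, 0.0662, 0.0441, 0.0368, 0.0368, giving 1−D = 0.6649 (working shown to 4 dp, full precision carried).
Community Y: N=125, proportions 0.136, 0.264, 0.064, 0.536, giving 1−D = 0.6204.
Difference = |0.6649 − 0.6204| = 0.0445, i.e. 0.04 to 2 decimal places.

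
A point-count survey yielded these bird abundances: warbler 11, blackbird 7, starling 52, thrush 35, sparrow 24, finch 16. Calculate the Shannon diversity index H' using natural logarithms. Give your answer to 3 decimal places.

1.594

Total N = 11+7+52+35+24+16 = 145, so the proportions are 0.07586, 0.04828, 0.35862, 0.24138, 0.16552, 0.11034 (working shown to 5 dp, full precision carried).
Each pᵢ ln pᵢ term: 0.07586×(-2.57884)=-0.19564, 0.04828×(-3.03082)=-0.14632, 0.35862×(-1.02549)=-0.36776, 0.24138×(-1.42139)=-0.34309, 0.16552×(-1.79868)=-0.29771, 0.11034×(-2.20415)=-0.24322.
Sum = -1.59374, so H' = 1.594.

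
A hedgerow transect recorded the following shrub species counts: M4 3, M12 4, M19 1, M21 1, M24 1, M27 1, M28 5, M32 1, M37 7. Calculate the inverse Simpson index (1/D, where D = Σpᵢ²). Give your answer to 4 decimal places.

5.5385

Total N = 3+4+1+1+1+1+5+1+7 = 24, so the proportions are 0.125, 0.16666667, 0.04166667, 0.04166667, 0.04166667, 0.04166667, 0.20833333, 0.04166667, 0.29166667 (working shown to 8 dp, full precision carried).
D = 0.125² + 0.16666667² + 0.04166667² + 0.04166667² + 0.04166667² + 0.04166667² + 0.20833333² + 0.04166667² + 0.29166667² = 0.01562500 + 0.02777778 + 0.00173611 + 0.00173611 + 0.00173611 + 0.00173611 + 0.04340278 + 0.00173611 + 0.08506944 = 0.18055556.
So 1/D = 5.538462, i.e. 5.5385 to 4 decimal places.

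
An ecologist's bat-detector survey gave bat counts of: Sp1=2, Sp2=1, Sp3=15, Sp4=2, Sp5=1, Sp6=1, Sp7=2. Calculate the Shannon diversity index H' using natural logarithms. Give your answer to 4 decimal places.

1.3122

Total N = 2+1+15+2+1+1+2 = 24, so the proportions are 0.083333, 0.041667, 0.625, 0.083333, 0.041667, 0.041667, 0.083333 (working shown to 6 dp, full precision carried).
Each pᵢ ln pᵢ term: 0.083333×(-2.484907)=-0.207076, 0.041667×(-3.178054)=-0.132419, 0.625×(-0.470004)=-0.293752, 0.083333×(-2.484907)=-0.207076, 0.041667×(-3.178054)=-0.132419, 0.041667×(-3.178054)=-0.132419, 0.083333×(-2.484907)=-0.207076.
Sum = -1.312236, so H' = 1.3122.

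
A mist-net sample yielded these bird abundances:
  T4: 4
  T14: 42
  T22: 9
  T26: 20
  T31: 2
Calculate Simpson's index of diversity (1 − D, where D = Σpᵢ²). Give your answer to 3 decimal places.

0.618

Total N = 4+42+9+20+2 = 77, so the proportions are 0.05195, 0.54545, 0.11688, 0.25974, 0.02597 (working shown to 5 dp, full precision carried).
D = 0.05195² + 0.54545² + 0.11688² + 0.25974² + 0.02597² = 0.00270 + 0.29752 + 0.01366 + 0.06747 + 0.00067 = 0.38202.
So 1 − D = 0.61798, i.e. 0.618 to 3 decimal places.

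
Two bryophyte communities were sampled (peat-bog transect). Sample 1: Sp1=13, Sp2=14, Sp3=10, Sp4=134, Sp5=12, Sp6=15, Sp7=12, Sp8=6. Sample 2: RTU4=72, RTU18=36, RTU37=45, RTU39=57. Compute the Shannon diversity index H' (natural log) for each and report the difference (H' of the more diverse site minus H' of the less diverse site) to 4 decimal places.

0.0375

Sample 1: N=216, proportions 0.06018519, 0.06481481, 0.0462963, 0.62037037, 0.05555556, 0.06944444, 0.05555556, 0.02777778, giving H' = 1.39084971 (working shown to 8 dp, full precision carried).
Sample 2: N=210, proportions 0.34285714, 0.17142857, 0.21428571, 0.27142857, giving H' = 1.35339145.
Difference = |1.39084971 − 1.35339145| = 0.03745826, i.e. 0.0375 to 4 decimal places.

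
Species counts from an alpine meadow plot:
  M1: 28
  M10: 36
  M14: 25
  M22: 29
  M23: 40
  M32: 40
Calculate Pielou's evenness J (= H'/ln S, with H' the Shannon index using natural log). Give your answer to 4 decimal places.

Total N = 28+36+25+29+40+40 = 198, so the proportions are 0.141414, 0.181818, 0.126263, 0.146465, 0.20202, 0.20202 (working shown to 6 dp, full precision carried).
H' = −Σ pᵢ ln pᵢ = −((-0.276615) + (-0.309954) + (-0.261287) + (-0.281354) + (-0.323109) + (-0.323109)) = 1.775427.
With S = 6 species, ln S = 1.791759, so J = 1.775427/1.791759 = 0.990885, i.e. 0.9909 to 4 decimal places.

0.9909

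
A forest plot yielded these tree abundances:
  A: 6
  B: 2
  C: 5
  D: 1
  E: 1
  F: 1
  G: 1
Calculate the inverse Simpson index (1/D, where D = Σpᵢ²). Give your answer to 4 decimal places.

Total N = 6+2+5+1+1+1+1 = 17, so the proportions are 0.35294118, 0.11764706, 0.29411765, 0.05882353, 0.05882353, 0.05882353, 0.05882353 (working shown to 8 dp, full precision carried).
D = 0.35294118² + 0.11764706² + 0.29411765² + 0.05882353² + 0.05882353² + 0.05882353² + 0.05882353² = 0.12456747 + 0.01384083 + 0.08650519 + 0.00346021 + 0.00346021 + 0.00346021 + 0.00346021 = 0.23875433.
So 1/D = 4.188406, i.e. 4.1884 to 4 decimal places.

4.1884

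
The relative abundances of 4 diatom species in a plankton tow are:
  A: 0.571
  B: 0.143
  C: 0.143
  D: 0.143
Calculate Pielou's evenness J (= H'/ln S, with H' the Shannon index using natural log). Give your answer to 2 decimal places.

0.83

H' = −Σ pᵢ ln pᵢ = −((-0.3200) + (-0.2781) + (-0.2781) + (-0.2781)) = 1.1543 (working shown to 4 dp, full precision carried).
With S = 4 species, ln S = 1.3863, so J = 1.1543/1.3863 = 0.8327, i.e. 0.83 to 2 decimal places.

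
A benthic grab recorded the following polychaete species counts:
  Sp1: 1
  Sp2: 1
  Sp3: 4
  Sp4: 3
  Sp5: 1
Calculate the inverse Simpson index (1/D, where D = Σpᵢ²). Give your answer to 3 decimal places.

Total N = 1+1+4+3+1 = 10, so the proportions are 0.1, 0.1, 0.4, 0.3, 0.1 (working shown to 7 dp, full precision carried).
D = 0.1² + 0.1² + 0.4² + 0.3² + 0.1² = 0.0100000 + 0.0100000 + 0.1600000 + 0.0900000 + 0.0100000 = 0.2800000.
So 1/D = 3.57143, i.e. 3.571 to 3 decimal places.

3.571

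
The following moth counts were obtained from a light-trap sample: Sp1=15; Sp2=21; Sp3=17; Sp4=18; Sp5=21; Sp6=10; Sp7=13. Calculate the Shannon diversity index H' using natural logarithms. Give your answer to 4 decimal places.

1.9184

Total N = 15+21+17+18+21+10+13 = 115, so the proportions are 0.130435, 0.182609, 0.147826, 0.156522, 0.182609, 0.086957, 0.113043 (working shown to 6 dp, full precision carried).
Each pᵢ ln pᵢ term: 0.130435×(-2.036882)=-0.265680, 0.182609×(-1.700410)=-0.310510, 0.147826×(-1.911719)=-0.282602, 0.156522×(-1.854560)=-0.290279, 0.182609×(-1.700410)=-0.310510, 0.086957×(-2.442347)=-0.212378, 0.113043×(-2.179983)=-0.246433.
Sum = -1.918391, so H' = 1.9184.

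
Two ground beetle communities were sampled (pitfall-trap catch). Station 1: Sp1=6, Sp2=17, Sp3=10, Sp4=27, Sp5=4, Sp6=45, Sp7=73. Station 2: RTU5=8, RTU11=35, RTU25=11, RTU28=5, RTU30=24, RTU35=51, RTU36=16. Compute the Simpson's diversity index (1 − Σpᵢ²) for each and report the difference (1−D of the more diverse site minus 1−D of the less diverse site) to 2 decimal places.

0.04

Station 1: N=182, proportions 0.03297, 0.09341, 0.05495, 0.14835, 0.02198, 0.24725, 0.4011, giving 1−D = 0.74266 (working shown to 5 dp, full precision carried).
Station 2: N=150, proportions 0.05333, 0.23333, 0.07333, 0.03333, 0.16, 0.34, 0.10667, giving 1−D = 0.78364.
Difference = |0.74266 − 0.78364| = 0.04098, i.e. 0.04 to 2 decimal places.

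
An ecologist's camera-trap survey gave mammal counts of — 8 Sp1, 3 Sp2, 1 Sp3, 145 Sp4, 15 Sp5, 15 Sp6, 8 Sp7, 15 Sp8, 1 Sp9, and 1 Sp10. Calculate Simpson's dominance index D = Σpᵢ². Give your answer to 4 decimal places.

Total N = 8+3+1+145+15+15+8+15+1+1 = 212, so the proportions are 0.037736, 0.014151, 0.004717, 0.683962, 0.070755, 0.070755, 0.037736, 0.070755, 0.004717, 0.004717 (working shown to 6 dp, full precision carried).
D = 0.037736² + 0.014151² + 0.004717² + 0.683962² + 0.070755² + 0.070755² + 0.037736² + 0.070755² + 0.004717² + 0.004717² = 0.001424 + 0.000200 + 0.000022 + 0.467804 + 0.005006 + 0.005006 + 0.001424 + 0.005006 + 0.000022 + 0.000022 = 0.485938.
To 4 decimal places, D = 0.4859.

0.4859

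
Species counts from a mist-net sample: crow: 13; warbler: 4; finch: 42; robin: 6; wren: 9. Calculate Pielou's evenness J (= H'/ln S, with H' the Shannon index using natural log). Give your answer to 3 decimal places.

0.773

Total N = 13+4+42+6+9 = 74, so the proportions are 0.17568, 0.05405, 0.56757, 0.08108, 0.12162 (working shown to 5 dp, full precision carried).
H' = −Σ pᵢ ln pᵢ = −((-0.30552) + (-0.15772) + (-0.32147) + (-0.20370) + (-0.25624)) = 1.24464.
With S = 5 species, ln S = 1.60944, so J = 1.24464/1.60944 = 0.77334, i.e. 0.773 to 3 decimal places.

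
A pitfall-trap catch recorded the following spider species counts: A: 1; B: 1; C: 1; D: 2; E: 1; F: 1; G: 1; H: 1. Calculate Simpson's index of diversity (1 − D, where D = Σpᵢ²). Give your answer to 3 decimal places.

Total N = 1+1+1+2+1+1+1+1 = 9, so the proportions are 0.11111, 0.11111, 0.11111, 0.22222, 0.11111, 0.11111, 0.11111, 0.11111 (working shown to 5 dp, full precision carried).
D = 0.11111² + 0.11111² + 0.11111² + 0.22222² + 0.11111² + 0.11111² + 0.11111² + 0.11111² = 0.01235 + 0.01235 + 0.01235 + 0.04938 + 0.01235 + 0.01235 + 0.01235 + 0.01235 = 0.13580.
So 1 − D = 0.86420, i.e. 0.864 to 3 decimal places.

0.864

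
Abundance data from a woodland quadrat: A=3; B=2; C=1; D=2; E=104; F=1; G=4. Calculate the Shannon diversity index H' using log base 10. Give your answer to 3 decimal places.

Total N = 3+2+1+2+104+1+4 = 117, so the proportions are 0.02564, 0.01709, 0.00855, 0.01709, 0.88889, 0.00855, 0.03419 (working shown to 5 dp, full precision carried).
Each pᵢ log₁₀ pᵢ term: 0.02564×(-1.59106)=-0.04080, 0.01709×(-1.76716)=-0.03021, 0.00855×(-2.06819)=-0.01768, 0.01709×(-1.76716)=-0.03021, 0.88889×(-0.05115)=-0.04547, 0.00855×(-2.06819)=-0.01768, 0.03419×(-1.46613)=-0.05012.
Sum = -0.23216, so H' = 0.232.

0.232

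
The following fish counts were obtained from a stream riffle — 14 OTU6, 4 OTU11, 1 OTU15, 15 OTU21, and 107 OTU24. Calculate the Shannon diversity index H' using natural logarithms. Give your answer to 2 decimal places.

0.81

Total N = 14+4+1+15+107 = 141, so the proportions are 0.0993, 0.0284, 0.0071, 0.1064, 0.7589 (working shown to 4 dp, full precision carried).
Each pᵢ ln pᵢ term: 0.0993×(-2.3097)=-0.2293, 0.0284×(-3.5625)=-0.1011, 0.0071×(-4.9488)=-0.0351, 0.1064×(-2.2407)=-0.2384, 0.7589×(-0.2759)=-0.2094.
Sum = -0.8133, so H' = 0.81.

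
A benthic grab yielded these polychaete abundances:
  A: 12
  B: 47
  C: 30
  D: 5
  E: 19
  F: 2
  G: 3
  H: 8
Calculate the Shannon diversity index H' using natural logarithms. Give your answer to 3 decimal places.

Total N = 12+47+30+5+19+2+3+8 = 126, so the proportions are 0.09524, 0.37302, 0.2381, 0.03968, 0.15079, 0.01587, 0.02381, 0.06349 (working shown to 5 dp, full precision carried).
Each pᵢ ln pᵢ term: 0.09524×(-2.35138)=-0.22394, 0.37302×(-0.98613)=-0.36784, 0.2381×(-1.43508)=-0.34169, 0.03968×(-3.22684)=-0.12805, 0.15079×(-1.89184)=-0.28528, 0.01587×(-4.14313)=-0.06576, 0.02381×(-3.73767)=-0.08899, 0.06349×(-2.75684)=-0.17504.
Sum = -1.67659, so H' = 1.677.

1.677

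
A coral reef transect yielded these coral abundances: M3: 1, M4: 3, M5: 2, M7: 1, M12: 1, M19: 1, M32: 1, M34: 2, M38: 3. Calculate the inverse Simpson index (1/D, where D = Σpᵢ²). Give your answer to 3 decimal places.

Total N = 1+3+2+1+1+1+1+2+3 = 15, so the proportions are 0.0666667, 0.2, 0.1333333, 0.0666667, 0.0666667, 0.0666667, 0.0666667, 0.1333333, 0.2 (working shown to 7 dp, full precision carried).
D = 0.0666667² + 0.2² + 0.1333333² + 0.0666667² + 0.0666667² + 0.0666667² + 0.0666667² + 0.1333333² + 0.2² = 0.0044444 + 0.0400000 + 0.0177778 + 0.0044444 + 0.0044444 + 0.0044444 + 0.0044444 + 0.0177778 + 0.0400000 = 0.1377778.
So 1/D = 7.25806, i.e. 7.258 to 3 decimal places.

7.258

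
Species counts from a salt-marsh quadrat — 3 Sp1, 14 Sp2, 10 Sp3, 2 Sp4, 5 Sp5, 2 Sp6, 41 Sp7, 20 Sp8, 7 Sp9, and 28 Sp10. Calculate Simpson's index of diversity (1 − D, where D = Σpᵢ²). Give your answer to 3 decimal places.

Total N = 3+14+10+2+5+2+41+20+7+28 = 132, so the proportions are 0.02273, 0.10606, 0.07576, 0.01515, 0.03788, 0.01515, 0.31061, 0.15152, 0.05303, 0.21212 (working shown to 5 dp, full precision carried).
D = 0.02273² + 0.10606² + 0.07576² + 0.01515² + 0.03788² + 0.01515² + 0.31061² + 0.15152² + 0.05303² + 0.21212² = 0.00052 + 0.01125 + 0.00574 + 0.00023 + 0.00143 + 0.00023 + 0.09648 + 0.02296 + 0.00281 + 0.04500 = 0.18664.
So 1 − D = 0.81336, i.e. 0.813 to 3 decimal places.

0.813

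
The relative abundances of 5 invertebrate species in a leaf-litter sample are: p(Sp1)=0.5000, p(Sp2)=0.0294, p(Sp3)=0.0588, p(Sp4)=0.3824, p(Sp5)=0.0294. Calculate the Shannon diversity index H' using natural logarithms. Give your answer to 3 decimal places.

1.088

Each pᵢ ln pᵢ term (working shown to 5 dp, full precision carried): 0.5×(-0.69315)=-0.34657, 0.0294×(-3.52676)=-0.10369, 0.0588×(-2.83361)=-0.16662, 0.3824×(-0.96129)=-0.36760, 0.0294×(-3.52676)=-0.10369.
Sum = -1.08816, so H' = 1.088.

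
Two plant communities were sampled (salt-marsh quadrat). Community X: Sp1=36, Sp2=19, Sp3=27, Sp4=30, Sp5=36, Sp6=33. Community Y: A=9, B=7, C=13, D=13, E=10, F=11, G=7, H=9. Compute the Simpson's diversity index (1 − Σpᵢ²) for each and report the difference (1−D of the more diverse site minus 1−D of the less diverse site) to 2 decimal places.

0.04

Community X: N=181, proportions 0.1989, 0.105, 0.1492, 0.1657, 0.1989, 0.1823, giving 1−D = 0.8269 (working shown to 4 dp, full precision carried).
Community Y: N=79, proportions 0.1139, 0.0886, 0.1646, 0.1646, 0.1266, 0.1392, 0.0886, 0.1139, giving 1−D = 0.8688.
Difference = |0.8269 − 0.8688| = 0.0419, i.e. 0.04 to 2 decimal places.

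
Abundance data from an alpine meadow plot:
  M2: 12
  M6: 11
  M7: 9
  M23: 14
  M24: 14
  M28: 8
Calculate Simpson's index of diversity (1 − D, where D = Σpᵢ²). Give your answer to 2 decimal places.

Total N = 12+11+9+14+14+8 = 68, so the proportions are 0.1765, 0.1618, 0.1324, 0.2059, 0.2059, 0.1176 (working shown to 4 dp, full precision carried).
D = 0.1765² + 0.1618² + 0.1324² + 0.2059² + 0.2059² + 0.1176² = 0.0311 + 0.0262 + 0.0175 + 0.0424 + 0.0424 + 0.0138 = 0.1734.
So 1 − D = 0.8266, i.e. 0.83 to 2 decimal places.

0.83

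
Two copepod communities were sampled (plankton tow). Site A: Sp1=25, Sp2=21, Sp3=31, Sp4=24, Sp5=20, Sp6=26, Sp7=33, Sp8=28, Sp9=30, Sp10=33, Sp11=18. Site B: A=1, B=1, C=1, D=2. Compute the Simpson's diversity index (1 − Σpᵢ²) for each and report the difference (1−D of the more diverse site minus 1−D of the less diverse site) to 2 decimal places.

Site A: N=289, proportions 0.0865, 0.0727, 0.1073, 0.083, 0.0692, 0.09, 0.1142, 0.0969, 0.1038, 0.1142, 0.0623, giving 1−D = 0.9058 (working shown to 4 dp, full precision carried).
Site B: N=5, proportions 0.2, 0.2, 0.2, 0.4, giving 1−D = 0.7200.
Difference = |0.9058 − 0.7200| = 0.1858, i.e. 0.19 to 2 decimal places.

0.19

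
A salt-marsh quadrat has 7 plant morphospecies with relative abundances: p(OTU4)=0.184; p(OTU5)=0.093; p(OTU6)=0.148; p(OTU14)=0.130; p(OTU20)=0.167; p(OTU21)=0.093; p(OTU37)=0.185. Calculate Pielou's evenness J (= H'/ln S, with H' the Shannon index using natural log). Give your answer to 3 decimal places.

0.983

H' = −Σ pᵢ ln pᵢ = −((-0.31148) + (-0.22089) + (-0.28276) + (-0.26523) + (-0.29889) + (-0.22089) + (-0.31217)) = 1.91231 (working shown to 5 dp, full precision carried).
With S = 7 species, ln S = 1.94591, so J = 1.91231/1.94591 = 0.98273, i.e. 0.983 to 3 decimal places.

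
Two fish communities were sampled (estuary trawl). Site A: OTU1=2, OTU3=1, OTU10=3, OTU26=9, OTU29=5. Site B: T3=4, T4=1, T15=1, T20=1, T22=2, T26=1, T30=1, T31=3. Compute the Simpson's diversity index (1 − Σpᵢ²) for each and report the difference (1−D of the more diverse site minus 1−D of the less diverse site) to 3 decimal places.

Site A: N=20, proportions 0.1, 0.05, 0.15, 0.45, 0.25, giving 1−D = 0.70000 (working shown to 5 dp, full precision carried).
Site B: N=14, proportions 0.28571, 0.07143, 0.07143, 0.07143, 0.14286, 0.07143, 0.07143, 0.21429, giving 1−D = 0.82653.
Difference = |0.70000 − 0.82653| = 0.12653, i.e. 0.127 to 3 decimal places.

0.127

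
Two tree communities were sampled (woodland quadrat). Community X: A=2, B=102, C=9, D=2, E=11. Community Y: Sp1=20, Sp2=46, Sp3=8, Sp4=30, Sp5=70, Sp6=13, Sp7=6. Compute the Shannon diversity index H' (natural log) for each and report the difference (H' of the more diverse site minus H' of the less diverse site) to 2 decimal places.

0.95

Community X: N=126, proportions 0.0159, 0.8095, 0.0714, 0.0159, 0.0873, giving H' = 0.7040 (working shown to 4 dp, full precision carried).
Community Y: N=193, proportions 0.1036, 0.2383, 0.0415, 0.1554, 0.3627, 0.0674, 0.0311, giving H' = 1.6555.
Difference = |0.7040 − 1.6555| = 0.9515, i.e. 0.95 to 2 decimal places.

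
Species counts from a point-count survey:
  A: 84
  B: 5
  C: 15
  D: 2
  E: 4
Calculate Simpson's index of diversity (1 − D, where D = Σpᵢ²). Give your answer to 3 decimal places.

Total N = 84+5+15+2+4 = 110, so the proportions are 0.76364, 0.04545, 0.13636, 0.01818, 0.03636 (working shown to 5 dp, full precision carried).
D = 0.76364² + 0.04545² + 0.13636² + 0.01818² + 0.03636² = 0.58314 + 0.00207 + 0.01860 + 0.00033 + 0.00132 = 0.60545.
So 1 − D = 0.39455, i.e. 0.395 to 3 decimal places.

0.395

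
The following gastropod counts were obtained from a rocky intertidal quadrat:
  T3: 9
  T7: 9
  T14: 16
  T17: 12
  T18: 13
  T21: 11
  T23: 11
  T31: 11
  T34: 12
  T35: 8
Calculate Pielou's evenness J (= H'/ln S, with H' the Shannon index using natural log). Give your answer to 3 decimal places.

0.992

Total N = 9+9+16+12+13+11+11+11+12+8 = 112, so the proportions are 0.08036, 0.08036, 0.14286, 0.10714, 0.11607, 0.09821, 0.09821, 0.09821, 0.10714, 0.07143 (working shown to 5 dp, full precision carried).
H' = −Σ pᵢ ln pᵢ = −((-0.20260) + (-0.20260) + (-0.27799) + (-0.23931) + (-0.24997) + (-0.22792) + (-0.22792) + (-0.22792) + (-0.23931) + (-0.18850)) = 2.28404.
With S = 10 species, ln S = 2.30259, so J = 2.28404/2.30259 = 0.99195, i.e. 0.992 to 3 decimal places.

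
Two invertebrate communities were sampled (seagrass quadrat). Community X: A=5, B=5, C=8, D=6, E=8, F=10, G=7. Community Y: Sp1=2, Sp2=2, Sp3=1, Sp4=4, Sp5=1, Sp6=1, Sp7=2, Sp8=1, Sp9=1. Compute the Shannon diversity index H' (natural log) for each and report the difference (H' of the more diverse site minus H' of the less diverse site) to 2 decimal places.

0.14

Community X: N=49, proportions 0.10204, 0.10204, 0.16327, 0.12245, 0.16327, 0.20408, 0.14286, giving H' = 1.91706 (working shown to 5 dp, full precision carried).
Community Y: N=15, proportions 0.13333, 0.13333, 0.06667, 0.26667, 0.06667, 0.06667, 0.13333, 0.06667, 0.06667, giving H' = 2.06111.
Difference = |1.91706 − 2.06111| = 0.14405, i.e. 0.14 to 2 decimal places.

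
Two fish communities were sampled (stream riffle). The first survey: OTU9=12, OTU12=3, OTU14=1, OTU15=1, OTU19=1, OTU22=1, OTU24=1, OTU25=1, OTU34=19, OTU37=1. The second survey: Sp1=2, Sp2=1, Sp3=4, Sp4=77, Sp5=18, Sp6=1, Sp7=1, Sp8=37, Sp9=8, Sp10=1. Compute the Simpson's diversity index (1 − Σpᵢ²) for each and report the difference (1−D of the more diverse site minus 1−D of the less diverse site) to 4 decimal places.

The first survey: N=41, proportions 0.292683, 0.073171, 0.02439, 0.02439, 0.02439, 0.02439, 0.02439, 0.02439, 0.463415, 0.02439, giving 1−D = 0.690065 (working shown to 6 dp, full precision carried).
The second survey: N=150, proportions 0.013333, 0.006667, 0.026667, 0.513333, 0.12, 0.006667, 0.006667, 0.246667, 0.053333, 0.006667, giving 1−D = 0.657333.
Difference = |0.690065 − 0.657333| = 0.032732, i.e. 0.0327 to 4 decimal places.

0.0327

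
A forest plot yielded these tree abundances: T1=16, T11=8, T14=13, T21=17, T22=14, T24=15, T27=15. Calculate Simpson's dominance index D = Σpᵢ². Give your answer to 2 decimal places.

0.15

Total N = 16+8+13+17+14+15+15 = 98, so the proportions are 0.1633, 0.0816, 0.1327, 0.1735, 0.1429, 0.1531, 0.1531 (working shown to 4 dp, full precision carried).
D = 0.1633² + 0.0816² + 0.1327² + 0.1735² + 0.1429² + 0.1531² + 0.1531² = 0.0267 + 0.0067 + 0.0176 + 0.0301 + 0.0204 + 0.0234 + 0.0234 = 0.1483.
To 2 decimal places, D = 0.15.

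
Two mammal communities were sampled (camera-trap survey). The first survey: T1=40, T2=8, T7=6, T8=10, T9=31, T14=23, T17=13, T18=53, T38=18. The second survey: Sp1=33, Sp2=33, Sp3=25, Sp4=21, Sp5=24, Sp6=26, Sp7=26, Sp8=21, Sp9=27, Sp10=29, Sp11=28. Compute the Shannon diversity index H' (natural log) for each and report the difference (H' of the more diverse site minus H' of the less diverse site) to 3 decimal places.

0.408

The first survey: N=202, proportions 0.19802, 0.0396, 0.0297, 0.0495, 0.15347, 0.11386, 0.06436, 0.26238, 0.08911, giving H' = 1.97988 (working shown to 5 dp, full precision carried).
The second survey: N=293, proportions 0.11263, 0.11263, 0.08532, 0.07167, 0.08191, 0.08874, 0.08874, 0.07167, 0.09215, 0.09898, 0.09556, giving H' = 2.38752.
Difference = |1.97988 − 2.38752| = 0.40764, i.e. 0.408 to 3 decimal places.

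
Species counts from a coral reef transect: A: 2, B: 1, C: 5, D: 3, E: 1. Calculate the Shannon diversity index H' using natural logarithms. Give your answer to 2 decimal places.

1.42

Total N = 2+1+5+3+1 = 12, so the proportions are 0.1667, 0.0833, 0.4167, 0.25, 0.0833 (working shown to 4 dp, full precision carried).
Each pᵢ ln pᵢ term: 0.1667×(-1.7918)=-0.2986, 0.0833×(-2.4849)=-0.2071, 0.4167×(-0.8755)=-0.3648, 0.25×(-1.3863)=-0.3466, 0.0833×(-2.4849)=-0.2071.
Sum = -1.4241, so H' = 1.42.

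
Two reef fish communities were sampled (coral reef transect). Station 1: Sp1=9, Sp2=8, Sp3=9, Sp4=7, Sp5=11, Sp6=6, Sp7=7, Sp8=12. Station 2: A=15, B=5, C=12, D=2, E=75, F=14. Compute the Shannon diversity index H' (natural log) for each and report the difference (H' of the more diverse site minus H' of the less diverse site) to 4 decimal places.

Station 1: N=69, proportions 0.130435, 0.115942, 0.130435, 0.101449, 0.15942, 0.086957, 0.101449, 0.173913, giving H' = 2.054764 (working shown to 6 dp, full precision carried).
Station 2: N=123, proportions 0.121951, 0.04065, 0.097561, 0.01626, 0.609756, 0.113821, giving H' = 1.229814.
Difference = |2.054764 − 1.229814| = 0.824950, i.e. 0.8250 to 4 decimal places.

0.8250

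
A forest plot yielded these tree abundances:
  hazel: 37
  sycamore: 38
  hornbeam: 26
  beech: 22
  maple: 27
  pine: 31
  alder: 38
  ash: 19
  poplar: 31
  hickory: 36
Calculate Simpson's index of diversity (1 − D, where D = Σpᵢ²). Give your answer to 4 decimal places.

Total N = 37+38+26+22+27+31+38+19+31+36 = 305, so the proportions are 0.121311, 0.12459, 0.085246, 0.072131, 0.088525, 0.101639, 0.12459, 0.062295, 0.101639, 0.118033 (working shown to 6 dp, full precision carried).
D = 0.121311² + 0.12459² + 0.085246² + 0.072131² + 0.088525² + 0.101639² + 0.12459² + 0.062295² + 0.101639² + 0.118033² = 0.014716 + 0.015523 + 0.007267 + 0.005203 + 0.007837 + 0.010331 + 0.015523 + 0.003881 + 0.010331 + 0.013932 = 0.104542.
So 1 − D = 0.895458, i.e. 0.8955 to 4 decimal places.

0.8955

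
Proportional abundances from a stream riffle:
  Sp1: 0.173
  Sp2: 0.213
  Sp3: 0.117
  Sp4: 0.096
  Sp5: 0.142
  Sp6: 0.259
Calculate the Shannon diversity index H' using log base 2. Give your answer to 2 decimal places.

2.50

Each pᵢ log₂ pᵢ term (working shown to 4 dp, full precision carried): 0.173×(-2.5312)=-0.4379, 0.213×(-2.2311)=-0.4752, 0.117×(-3.0954)=-0.3622, 0.096×(-3.3808)=-0.3246, 0.142×(-2.8160)=-0.3999, 0.259×(-1.9490)=-0.5048.
Sum = -2.5045, so H' = 2.50.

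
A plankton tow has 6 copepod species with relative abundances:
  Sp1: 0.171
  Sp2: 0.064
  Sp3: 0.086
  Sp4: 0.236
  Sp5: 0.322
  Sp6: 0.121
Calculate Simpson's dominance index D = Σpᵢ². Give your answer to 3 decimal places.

0.215

D = 0.171² + 0.064² + 0.086² + 0.236² + 0.322² + 0.121² = 0.02924 + 0.00410 + 0.00740 + 0.05570 + 0.10368 + 0.01464 = 0.21475 (working shown to 5 dp, full precision carried).
To 3 decimal places, D = 0.215.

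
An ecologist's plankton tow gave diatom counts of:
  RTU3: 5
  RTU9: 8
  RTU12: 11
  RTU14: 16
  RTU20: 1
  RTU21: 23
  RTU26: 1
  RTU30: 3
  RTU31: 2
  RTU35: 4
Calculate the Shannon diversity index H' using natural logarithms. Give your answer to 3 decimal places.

Total N = 5+8+11+16+1+23+1+3+2+4 = 74, so the proportions are 0.06757, 0.10811, 0.14865, 0.21622, 0.01351, 0.31081, 0.01351, 0.04054, 0.02703, 0.05405 (working shown to 5 dp, full precision carried).
Each pᵢ ln pᵢ term: 0.06757×(-2.69463)=-0.18207, 0.10811×(-2.22462)=-0.24050, 0.14865×(-1.90617)=-0.28335, 0.21622×(-1.53148)=-0.33113, 0.01351×(-4.30407)=-0.05816, 0.31081×(-1.16857)=-0.36320, 0.01351×(-4.30407)=-0.05816, 0.04054×(-3.20545)=-0.12995, 0.02703×(-3.61092)=-0.09759, 0.05405×(-2.91777)=-0.15772.
Sum = -1.90184, so H' = 1.902.

1.902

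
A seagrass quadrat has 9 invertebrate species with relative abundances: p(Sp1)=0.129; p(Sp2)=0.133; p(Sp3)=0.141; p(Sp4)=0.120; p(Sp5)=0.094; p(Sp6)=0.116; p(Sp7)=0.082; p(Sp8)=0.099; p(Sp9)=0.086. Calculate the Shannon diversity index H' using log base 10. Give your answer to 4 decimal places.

Each pᵢ log₁₀ pᵢ term (working shown to 6 dp, full precision carried): 0.129×(-0.889410)=-0.114734, 0.133×(-0.876148)=-0.116528, 0.141×(-0.850781)=-0.119960, 0.12×(-0.920819)=-0.110498, 0.094×(-1.026872)=-0.096526, 0.116×(-0.935542)=-0.108523, 0.082×(-1.086186)=-0.089067, 0.099×(-1.004365)=-0.099432, 0.086×(-1.065502)=-0.091633.
Sum = -0.946901, so H' = 0.9469.

0.9469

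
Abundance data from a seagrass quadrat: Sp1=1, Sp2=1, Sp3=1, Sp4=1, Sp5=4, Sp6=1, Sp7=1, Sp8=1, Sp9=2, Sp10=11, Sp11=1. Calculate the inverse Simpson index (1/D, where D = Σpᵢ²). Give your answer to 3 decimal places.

Total N = 1+1+1+1+4+1+1+1+2+11+1 = 25, so the proportions are 0.04, 0.04, 0.04, 0.04, 0.16, 0.04, 0.04, 0.04, 0.08, 0.44, 0.04 (working shown to 7 dp, full precision carried).
D = 0.04² + 0.04² + 0.04² + 0.04² + 0.16² + 0.04² + 0.04² + 0.04² + 0.08² + 0.44² + 0.04² = 0.0016000 + 0.0016000 + 0.0016000 + 0.0016000 + 0.0256000 + 0.0016000 + 0.0016000 + 0.0016000 + 0.0064000 + 0.1936000 + 0.0016000 = 0.2384000.
So 1/D = 4.19463, i.e. 4.195 to 3 decimal places.

4.195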